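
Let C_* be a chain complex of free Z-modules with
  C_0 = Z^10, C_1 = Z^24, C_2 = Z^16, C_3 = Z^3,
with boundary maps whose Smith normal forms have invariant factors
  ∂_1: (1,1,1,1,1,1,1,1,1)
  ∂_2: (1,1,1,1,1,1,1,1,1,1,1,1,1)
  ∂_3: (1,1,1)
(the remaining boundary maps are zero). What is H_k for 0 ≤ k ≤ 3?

H_0 = Z,  H_1 = Z^2,  H_2 = 0,  H_3 = 0.

H_0: b_0 = 10 − 0 − 9 = 1; torsion from ∂_1 factors > 1: none. So H_0 = Z.
H_1: b_1 = 24 − 9 − 13 = 2; torsion from ∂_2 factors > 1: none. So H_1 = Z^2.
H_2: b_2 = 16 − 13 − 3 = 0; torsion from ∂_3 factors > 1: none. So H_2 = 0.
H_3: b_3 = 3 − 3 − 0 = 0; torsion from ∂_4 factors > 1: none. So H_3 = 0.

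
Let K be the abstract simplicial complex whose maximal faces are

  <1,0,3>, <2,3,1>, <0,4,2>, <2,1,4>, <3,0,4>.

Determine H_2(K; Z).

Take the total order 0 < 1 < 2 < 3 < 4 on the vertex set. Then K (dimension 2) consists of the simplices:

  0-simplices (5): [0], [1], [2], [3], [4]
  1-simplices (10): [0,1], [0,2], [0,3], [0,4], [1,2], [1,3], [1,4], [2,3], [2,4], [3,4]
  2-simplices (5): [0,1,3], [0,2,4], [0,3,4], [1,2,3], [1,2,4]

giving chain groups C_0 ≅ Z^5, C_1 ≅ Z^10, C_2 ≅ Z^5.

The boundary map ∂_1: C_1 → C_0 is given by ∂[p,q] = [q] − [p]. For instance
  ∂[1,2] = [2] − [1].
As a 5×10 matrix over Z this has rank 4, with invariant factors (1,1,1,1).

∂_2: C_2 → C_1 acts by ∂[p,q,r] = [q,r] − [p,r] + [p,q]. For instance
  ∂[0,3,4] = [3,4] − [0,4] + [0,3],
  ∂[0,2,4] = [2,4] − [0,4] + [0,2].
As a 10×5 matrix over Z this has rank 5, with invariant factors (1,1,1,1,1).

From H_k ≅ ker(∂_k) / im(∂_{k+1}) we obtain:

  H_2: rank ker ∂_2 − rank ∂_3 = (5 − 5) − 0 = 0, and there is no ∂_3, so H_2 = 0.

(K is a triangulation of the Möbius band.)

H_2 = 0.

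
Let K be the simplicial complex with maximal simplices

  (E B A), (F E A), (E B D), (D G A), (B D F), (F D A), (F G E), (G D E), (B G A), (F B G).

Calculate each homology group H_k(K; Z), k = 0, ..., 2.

We work with the vertex ordering A < B < D < E < F < G. The simplices of K, each written with vertices in increasing order, are:

  0-simplices (6): A, B, D, E, F, G
  1-simplices (15): AB, AD, AE, AF, AG, BD, BE, BF, BG, DE, DF, DG, EF, EG, FG
  2-simplices (10): ABE, ABG, ADF, ADG, AEF, BDE, BDF, BFG, DEG, EFG

so the chain groups are C_0 ≅ Z^6, C_1 ≅ Z^15, C_2 ≅ Z^10.

∂_1: C_1 → C_0 sends each edge [p,q] (with p < q) to q − p. For instance
  ∂AB = B − A.
As a 6×15 matrix over Z this has rank 5, with invariant factors (1,1,1,1,1).

The boundary map ∂_2: C_2 → C_1 acts by ∂[p,q,r] = [q,r] − [p,r] + [p,q]. For instance
  ∂ABE = BE − AE + AB,
  ∂ADF = DF − AF + AD.
As a 15×10 matrix over Z this has rank 10, with invariant factors (1,1,1,1,1,1,1,1,1,2).

Now H_k = ker ∂_k / im ∂_{k+1}, so:

  H_0: rank C_0 − rank ∂_1 = 6 − 5 = 1, and the invariant factors of ∂_1 are all 1, so H_0 ≅ Z.
  H_1: rank ker ∂_1 − rank ∂_2 = (15 − 5) − 10 = 0, and ∂_2 has invariant factor 2 > 1, so H_1 ≅ Z/2.
  H_2: rank ker ∂_2 − rank ∂_3 = (10 − 10) − 0 = 0, and there is no ∂_3, so H_2 ≅ 0.

H_0 = Z,  H_1 = Z/2,  H_2 = 0.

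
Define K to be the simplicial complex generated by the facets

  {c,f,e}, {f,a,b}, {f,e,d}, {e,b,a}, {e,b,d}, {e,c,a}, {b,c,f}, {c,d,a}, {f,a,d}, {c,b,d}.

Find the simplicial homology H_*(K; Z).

Order the vertices as a < b < c < d < e < f. Listing each simplex with vertices in this order, K has dimension 2 with simplices:

  0-simplices (6): a, b, c, d, e, f
  1-simplices (15): ab, ac, ad, ae, af, bc, bd, be, bf, cd, ce, cf, de, df, ef
  2-simplices (10): abe, abf, acd, ace, adf, bcd, bcf, bde, cef, def

giving chain groups C_0 ≅ Z^6, C_1 ≅ Z^15, C_2 ≅ Z^10.

Boundary ∂_1: C_1 → C_0 sends each edge [p,q] (with p < q) to q − p. For instance
  ∂ef = f − e.
As a 6×15 matrix over Z this has rank 5, with invariant factors (1,1,1,1,1).

∂_2: C_2 → C_1 sends each 2-simplex [p,q,r] to [q,r] − [p,r] + [p,q]. For instance
  ∂def = ef − df + de,
  ∂abf = bf − af + ab.
This gives a 15×10 integer matrix of rank 10; reducing to Smith normal form yields diagonal entries (1,1,1,1,1,1,1,1,1,2).

Computing H_k = (kernel of ∂_k) / (image of ∂_{k+1}):

  H_0: rank C_0 − rank ∂_1 = 6 − 5 = 1, and the invariant factors of ∂_1 are all 1, so H_0 = Z.
  H_1: rank ker ∂_1 − rank ∂_2 = (15 − 5) − 10 = 0, and ∂_2 has invariant factor 2 > 1, so H_1 = Z/2.
  H_2: rank ker ∂_2 − rank ∂_3 = (10 − 10) − 0 = 0, and there is no ∂_3, so H_2 = 0.

(K is a triangulation of the real projective plane RP^2.)

H_0 = Z,  H_1 = Z/2,  H_2 = 0.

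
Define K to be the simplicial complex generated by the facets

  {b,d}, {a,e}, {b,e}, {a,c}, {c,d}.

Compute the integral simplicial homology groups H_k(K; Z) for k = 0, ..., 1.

Order the vertices as a < b < c < d < e. Listing each simplex with vertices in this order, K has dimension 1 with simplices:

  0-simplices (5): a, b, c, d, e
  1-simplices (5): ac, ae, bd, be, cd

giving chain groups C_0 ≅ Z^5, C_1 ≅ Z^5.

∂_1: C_1 → C_0 sends each edge [p,q] (with p < q) to q − p.
The 5×5 boundary matrix has rank 4 and Smith normal form diag(1,1,1,1).

Reading off H_k = ker ∂_k / im ∂_{k+1}:

  H_0: rank C_0 − rank ∂_1 = 5 − 4 = 1, and the invariant factors of ∂_1 are all 1, so H_0 ≅ Z.
  H_1: rank ker ∂_1 − rank ∂_2 = (5 − 4) − 0 = 1, and there is no ∂_2, so H_1 ≅ Z.

H_0 ≅ Z,  H_1 ≅ Z.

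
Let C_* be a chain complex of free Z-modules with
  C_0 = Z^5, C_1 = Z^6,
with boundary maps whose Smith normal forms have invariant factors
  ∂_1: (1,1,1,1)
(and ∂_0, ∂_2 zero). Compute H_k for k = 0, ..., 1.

H_0: b_0 = 5 − 0 − 4 = 1; torsion from ∂_1 factors > 1: none. So H_0 ≅ Z.
H_1: b_1 = 6 − 4 − 0 = 2; torsion from ∂_2 factors > 1: none. So H_1 ≅ Z^2.

H_0 ≅ Z,  H_1 ≅ Z^2.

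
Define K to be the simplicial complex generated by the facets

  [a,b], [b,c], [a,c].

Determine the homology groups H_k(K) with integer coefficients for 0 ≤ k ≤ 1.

Take the total order a < b < c on the vertex set. Then K (dimension 1) consists of the simplices:

  0-simplices (3): a, b, c
  1-simplices (3): ab, ac, bc

giving chain groups C_0 ≅ Z^3, C_1 ≅ Z^3.

∂_1: C_1 → C_0 is given by ∂[p,q] = [q] − [p]. For instance
  ∂ac = c − a.
As a 3×3 matrix over Z this has rank 2, with invariant factors (1,1).

Reading off H_k = ker ∂_k / im ∂_{k+1}:

  H_0: rank C_0 − rank ∂_1 = 3 − 2 = 1, and the invariant factors of ∂_1 are all 1, so H_0 ≅ Z.
  H_1: rank ker ∂_1 − rank ∂_2 = (3 − 2) − 0 = 1, and there is no ∂_2, so H_1 ≅ Z.

H_0 ≅ Z,  H_1 ≅ Z.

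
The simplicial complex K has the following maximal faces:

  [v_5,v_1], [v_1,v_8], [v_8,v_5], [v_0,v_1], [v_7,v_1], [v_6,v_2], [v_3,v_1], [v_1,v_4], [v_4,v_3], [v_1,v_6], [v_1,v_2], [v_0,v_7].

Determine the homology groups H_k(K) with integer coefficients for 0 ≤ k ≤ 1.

H_0 = Z,  H_1 = Z^4.

Take the total order v_0 < v_1 < v_2 < v_3 < v_4 < v_5 < v_6 < v_7 < v_8 on the vertex set. Then K (dimension 1) consists of the simplices:

  0-simplices (9): [v_0], [v_1], [v_2], [v_3], [v_4], [v_5], [v_6], [v_7], [v_8]
  1-simplices (12): [v_0,v_1], [v_0,v_7], [v_1,v_2], [v_1,v_3], [v_1,v_4], [v_1,v_5], [v_1,v_6], [v_1,v_7], [v_1,v_8], [v_2,v_6], [v_3,v_4], [v_5,v_8]

so the chain groups are C_0 ≅ Z^9, C_1 ≅ Z^12.

∂_1: C_1 → C_0 maps an edge to its endpoints' difference, ∂[p,q] = q − p.
The 9×12 boundary matrix has rank 8 and Smith normal form diag(1,1,1,1,1,1,1,1).

Reading off H_k = ker ∂_k / im ∂_{k+1}:

  H_0: rank C_0 − rank ∂_1 = 9 − 8 = 1, and the invariant factors of ∂_1 are all 1, so H_0 ≅ Z.
  H_1: rank ker ∂_1 − rank ∂_2 = (12 − 8) − 0 = 4, and there is no ∂_2, so H_1 ≅ Z^4.

As a check, the Euler characteristic is 9 − 12 = -3, which agrees with 1 − 4 = -3.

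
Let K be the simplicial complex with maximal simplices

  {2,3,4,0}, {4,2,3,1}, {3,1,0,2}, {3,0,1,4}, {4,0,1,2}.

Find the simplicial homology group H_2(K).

H_2 = 0.

K has 5 vertices, 10 edges, 10 triangles, 5 3-simplices.
rank ∂_2 = 6, rank ∂_3 = 4 ⇒ b_2 = 10 − 6 − 4 = 0; all invariant factors of ∂_3 are 1 so no torsion. So H_2 = 0.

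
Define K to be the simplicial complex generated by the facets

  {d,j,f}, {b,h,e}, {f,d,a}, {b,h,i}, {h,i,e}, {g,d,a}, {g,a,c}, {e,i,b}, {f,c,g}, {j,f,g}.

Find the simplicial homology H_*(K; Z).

H_0 ≅ Z^2,  H_1 ≅ Z,  H_2 ≅ Z.

Take the total order a < b < c < d < e < f < g < h < i < j on the vertex set. Then K (dimension 2) consists of the simplices:

  0-simplices (10): a, b, c, d, e, f, g, h, i, j
  1-simplices (18): ac, ad, af, ag, be, bh, bi, cf, cg, df, dg, dj, eh, ei, fg, fj, gj, hi
  2-simplices (10): acg, adf, adg, beh, bei, bhi, cfg, dfj, ehi, fgj

so the chain groups are C_0 ≅ Z^10, C_1 ≅ Z^18, C_2 ≅ Z^10.

Boundary ∂_1: C_1 → C_0 is given by ∂[p,q] = [q] − [p]. For instance
  ∂gj = j − g.
The 10×18 boundary matrix has rank 8 and Smith normal form diag(1,1,1,1,1,1,1,1).

The boundary map ∂_2: C_2 → C_1 acts by ∂[p,q,r] = [q,r] − [p,r] + [p,q]. For instance
  ∂acg = cg − ag + ac,
  ∂beh = eh − bh + be.
The resulting 18×10 matrix has rank 9, and its Smith normal form has invariant factors (1,1,1,1,1,1,1,1,1).

Computing H_k = (kernel of ∂_k) / (image of ∂_{k+1}):

  H_0: rank C_0 − rank ∂_1 = 10 − 8 = 2, and the invariant factors of ∂_1 are all 1, so H_0 ≅ Z^2.
  H_1: rank ker ∂_1 − rank ∂_2 = (18 − 8) − 9 = 1, and the invariant factors of ∂_2 are all 1, so H_1 ≅ Z.
  H_2: rank ker ∂_2 − rank ∂_3 = (10 − 9) − 0 = 1, and there is no ∂_3, so H_2 ≅ Z.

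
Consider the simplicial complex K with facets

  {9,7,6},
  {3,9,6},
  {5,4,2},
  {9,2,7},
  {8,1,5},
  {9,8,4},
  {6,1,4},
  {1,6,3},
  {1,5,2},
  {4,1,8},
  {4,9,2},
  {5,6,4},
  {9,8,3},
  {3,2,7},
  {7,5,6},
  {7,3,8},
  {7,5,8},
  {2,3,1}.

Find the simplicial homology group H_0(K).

We work with the vertex ordering 1 < 2 < 3 < 4 < 5 < 6 < 7 < 8 < 9. The simplices of K, each written with vertices in increasing order, are:

  0-simplices (9): [1], [2], [3], [4], [5], [6], [7], [8], [9]
  1-simplices (27): (27 of them)
  2-simplices (18): [1,2,3], [1,2,5], [1,3,6], [1,4,6], [1,4,8], [1,5,8], [2,3,7], [2,4,5], [2,4,9], [2,7,9], [3,6,9], [3,7,8], [3,8,9], [4,5,6], [4,8,9], [5,6,7], [5,7,8], [6,7,9]

so the chain groups are C_0 ≅ Z^9, C_1 ≅ Z^27, C_2 ≅ Z^18.

∂_1: C_1 → C_0 is given by ∂[p,q] = [q] − [p].
The resulting 9×27 matrix has rank 8, and its Smith normal form has invariant factors (1,1,1,1,1,1,1,1).

Boundary ∂_2: C_2 → C_1 sends each 2-simplex [p,q,r] to [q,r] − [p,r] + [p,q]. For instance
  ∂[1,2,3] = [2,3] − [1,3] + [1,2],
  ∂[3,7,8] = [7,8] − [3,8] + [3,7].
The 27×18 boundary matrix has rank 18 and Smith normal form diag(1,1,1,1,1,1,1,1,1,1,1,1,1,1,1,1,1,2).

Computing H_k = (kernel of ∂_k) / (image of ∂_{k+1}):

  H_0: rank C_0 − rank ∂_1 = 9 − 8 = 1, and the invariant factors of ∂_1 are all 1, so H_0 ≅ Z.

H_0 ≅ Z.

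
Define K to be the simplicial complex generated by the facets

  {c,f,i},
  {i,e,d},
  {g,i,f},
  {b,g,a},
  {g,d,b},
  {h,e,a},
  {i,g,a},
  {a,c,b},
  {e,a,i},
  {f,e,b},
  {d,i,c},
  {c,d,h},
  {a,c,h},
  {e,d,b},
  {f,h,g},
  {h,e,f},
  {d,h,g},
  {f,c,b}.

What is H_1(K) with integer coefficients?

We work with the vertex ordering a < b < c < d < e < f < g < h < i. The simplices of K, each written with vertices in increasing order, are:

  0-simplices (9): a, b, c, d, e, f, g, h, i
  1-simplices (27): ab, ac, ae, ag, ah, ai, bc, bd, be, bf, bg, cd, cf, ch, ci, de, dg, dh, di, ef, eh, ei, fg, fh, fi, gh, gi
  2-simplices (18): abc, abg, ach, aeh, aei, agi, bcf, bde, bdg, bef, cdh, cdi, cfi, dei, dgh, efh, fgh, fgi

so the chain groups are C_0 ≅ Z^9, C_1 ≅ Z^27, C_2 ≅ Z^18.

∂_1: C_1 → C_0 sends each edge [p,q] (with p < q) to q − p.
As a 9×27 matrix over Z this has rank 8, with invariant factors (1,1,1,1,1,1,1,1).

Boundary ∂_2: C_2 → C_1 maps a triangle to the signed sum of its edges. For instance
  ∂dei = ei − di + de,
  ∂agi = gi − ai + ag.
The resulting 27×18 matrix has rank 17, and its Smith normal form has invariant factors (1,1,1,1,1,1,1,1,1,1,1,1,1,1,1,1,1).

Reading off H_k = ker ∂_k / im ∂_{k+1}:

  H_1: rank ker ∂_1 − rank ∂_2 = (27 − 8) − 17 = 2, and the invariant factors of ∂_2 are all 1, so H_1 = Z^2.

H_1 ≅ Z^2.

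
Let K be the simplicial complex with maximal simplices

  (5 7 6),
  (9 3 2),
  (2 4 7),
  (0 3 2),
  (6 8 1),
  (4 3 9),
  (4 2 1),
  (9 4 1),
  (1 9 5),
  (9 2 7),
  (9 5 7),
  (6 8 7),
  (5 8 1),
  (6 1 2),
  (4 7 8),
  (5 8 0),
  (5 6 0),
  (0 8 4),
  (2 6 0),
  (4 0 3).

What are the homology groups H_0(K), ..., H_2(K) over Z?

Order the vertices as 0 < 1 < 2 < 3 < 4 < 5 < 6 < 7 < 8 < 9. Listing each simplex with vertices in this order, K has dimension 2 with simplices:

  0-simplices (10): [0], [1], [2], [3], [4], [5], [6], [7], [8], [9]
  1-simplices (30): (30 of them)
  2-simplices (20): (20 of them)

so the chain groups are C_0 ≅ Z^10, C_1 ≅ Z^30, C_2 ≅ Z^20.

∂_1: C_1 → C_0 sends each edge [p,q] (with p < q) to q − p. For instance
  ∂[3,4] = [4] − [3].
The resulting 10×30 matrix has rank 9, and its Smith normal form has invariant factors (1,1,1,1,1,1,1,1,1).

The boundary map ∂_2: C_2 → C_1 sends each 2-simplex [p,q,r] to [q,r] − [p,r] + [p,q]. For instance
  ∂[0,5,8] = [5,8] − [0,8] + [0,5],
  ∂[0,5,6] = [5,6] − [0,6] + [0,5].
This gives a 30×20 integer matrix of rank 20; reducing to Smith normal form yields diagonal entries (1,1,1,1,1,1,1,1,1,1,1,1,1,1,1,1,1,1,1,2).

Reading off H_k = ker ∂_k / im ∂_{k+1}:

  H_0: rank C_0 − rank ∂_1 = 10 − 9 = 1, and the invariant factors of ∂_1 are all 1, so H_0 = Z.
  H_1: rank ker ∂_1 − rank ∂_2 = (30 − 9) − 20 = 1, and ∂_2 has invariant factor 2 > 1, so H_1 = Z ⊕ Z_2.
  H_2: rank ker ∂_2 − rank ∂_3 = (20 − 20) − 0 = 0, and there is no ∂_3, so H_2 = 0.

H_0 = Z,  H_1 = Z ⊕ Z_2,  H_2 = 0.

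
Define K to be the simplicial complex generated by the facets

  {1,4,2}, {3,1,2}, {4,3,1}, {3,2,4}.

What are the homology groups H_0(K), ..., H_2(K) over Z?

H_0 = Z,  H_1 = 0,  H_2 = Z.

Fix the vertex order 1 < 2 < 3 < 4 and write every simplex with vertices in increasing order. Then dim K = 2 and the simplices of K are:

  0-simplices (4): [1], [2], [3], [4]
  1-simplices (6): [1,2], [1,3], [1,4], [2,3], [2,4], [3,4]
  2-simplices (4): [1,2,3], [1,2,4], [1,3,4], [2,3,4]

giving chain groups C_0 ≅ Z^4, C_1 ≅ Z^6, C_2 ≅ Z^4.

∂_1: C_1 → C_0 maps an edge to its endpoints' difference, ∂[p,q] = q − p.
This gives a 4×6 integer matrix of rank 3; reducing to Smith normal form yields diagonal entries (1,1,1).

Boundary ∂_2: C_2 → C_1 sends each 2-simplex [p,q,r] to [q,r] − [p,r] + [p,q]. For instance
  ∂[1,2,3] = [2,3] − [1,3] + [1,2],
  ∂[2,3,4] = [3,4] − [2,4] + [2,3].
As a 6×4 matrix over Z this has rank 3, with invariant factors (1,1,1).

Now H_k = ker ∂_k / im ∂_{k+1}, so:

  H_0: rank C_0 − rank ∂_1 = 4 − 3 = 1, and the invariant factors of ∂_1 are all 1, so H_0 = Z.
  H_1: rank ker ∂_1 − rank ∂_2 = (6 − 3) − 3 = 0, and the invariant factors of ∂_2 are all 1, so H_1 = 0.
  H_2: rank ker ∂_2 − rank ∂_3 = (4 − 3) − 0 = 1, and there is no ∂_3, so H_2 = Z.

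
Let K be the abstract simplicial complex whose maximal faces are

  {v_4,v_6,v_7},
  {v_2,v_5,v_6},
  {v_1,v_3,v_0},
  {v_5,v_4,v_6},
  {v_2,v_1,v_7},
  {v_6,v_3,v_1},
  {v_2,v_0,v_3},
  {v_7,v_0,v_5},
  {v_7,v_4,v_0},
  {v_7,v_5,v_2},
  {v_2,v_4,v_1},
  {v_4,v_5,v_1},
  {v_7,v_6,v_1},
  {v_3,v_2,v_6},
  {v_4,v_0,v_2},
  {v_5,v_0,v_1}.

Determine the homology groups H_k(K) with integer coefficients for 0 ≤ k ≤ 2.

We work with the vertex ordering v_0 < v_1 < v_2 < v_3 < v_4 < v_5 < v_6 < v_7. The simplices of K, each written with vertices in increasing order, are:

  0-simplices (8): [v_0], [v_1], [v_2], [v_3], [v_4], [v_5], [v_6], [v_7]
  1-simplices (24): (24 of them)
  2-simplices (16): (16 of them)

so the chain groups are C_0 ≅ Z^8, C_1 ≅ Z^24, C_2 ≅ Z^16.

The boundary map ∂_1: C_1 → C_0 is given by ∂[p,q] = [q] − [p]. For instance
  ∂[v_2,v_7] = [v_7] − [v_2].
This gives a 8×24 integer matrix of rank 7; reducing to Smith normal form yields diagonal entries (1,1,1,1,1,1,1).

The boundary map ∂_2: C_2 → C_1 acts by ∂[p,q,r] = [q,r] − [p,r] + [p,q]. For instance
  ∂[v_1,v_6,v_7] = [v_6,v_7] − [v_1,v_7] + [v_1,v_6],
  ∂[v_0,v_5,v_7] = [v_5,v_7] − [v_0,v_7] + [v_0,v_5].
As a 24×16 matrix over Z this has rank 15, with invariant factors (1,1,1,1,1,1,1,1,1,1,1,1,1,1,1).

From H_k ≅ ker(∂_k) / im(∂_{k+1}) we obtain:

  H_0: rank C_0 − rank ∂_1 = 8 − 7 = 1, and the invariant factors of ∂_1 are all 1, so H_0 = Z.
  H_1: rank ker ∂_1 − rank ∂_2 = (24 − 7) − 15 = 2, and the invariant factors of ∂_2 are all 1, so H_1 = Z^2.
  H_2: rank ker ∂_2 − rank ∂_3 = (16 − 15) − 0 = 1, and there is no ∂_3, so H_2 = Z.

H_0 ≅ Z,  H_1 ≅ Z^2,  H_2 ≅ Z.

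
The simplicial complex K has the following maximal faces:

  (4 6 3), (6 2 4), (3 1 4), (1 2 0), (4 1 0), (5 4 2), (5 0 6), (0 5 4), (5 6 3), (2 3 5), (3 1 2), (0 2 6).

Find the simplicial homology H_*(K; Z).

We work with the vertex ordering 0 < 1 < 2 < 3 < 4 < 5 < 6. The simplices of K, each written with vertices in increasing order, are:

  0-simplices (7): [0], [1], [2], [3], [4], [5], [6]
  1-simplices (18): [0,1], [0,2], [0,4], [0,5], [0,6], [1,2], [1,3], [1,4], [2,3], [2,4], [2,5], [2,6], [3,4], [3,5], [3,6], [4,5], [4,6], [5,6]
  2-simplices (12): [0,1,2], [0,1,4], [0,2,6], [0,4,5], [0,5,6], [1,2,3], [1,3,4], [2,3,5], [2,4,5], [2,4,6], [3,4,6], [3,5,6]

so the chain groups are C_0 ≅ Z^7, C_1 ≅ Z^18, C_2 ≅ Z^12.

∂_1: C_1 → C_0 is given by ∂[p,q] = [q] − [p].
As a 7×18 matrix over Z this has rank 6, with invariant factors (1,1,1,1,1,1).

Boundary ∂_2: C_2 → C_1 sends each 2-simplex [p,q,r] to [q,r] − [p,r] + [p,q]. For instance
  ∂[2,3,5] = [3,5] − [2,5] + [2,3],
  ∂[3,4,6] = [4,6] − [3,6] + [3,4].
The resulting 18×12 matrix has rank 12, and its Smith normal form has invariant factors (1,1,1,1,1,1,1,1,1,1,1,2).

From H_k ≅ ker(∂_k) / im(∂_{k+1}) we obtain:

  H_0: rank C_0 − rank ∂_1 = 7 − 6 = 1, and the invariant factors of ∂_1 are all 1, so H_0 = Z.
  H_1: rank ker ∂_1 − rank ∂_2 = (18 − 6) − 12 = 0, and ∂_2 has invariant factor 2 > 1, so H_1 = Z/2.
  H_2: rank ker ∂_2 − rank ∂_3 = (12 − 12) − 0 = 0, and there is no ∂_3, so H_2 = 0.

As a check, the Euler characteristic is 7 − 18 + 12 = 1, which agrees with 1 − 0 + 0 = 1.
(K is a triangulation of the real projective plane RP^2.)

H_0 = Z,  H_1 = Z/2,  H_2 = 0.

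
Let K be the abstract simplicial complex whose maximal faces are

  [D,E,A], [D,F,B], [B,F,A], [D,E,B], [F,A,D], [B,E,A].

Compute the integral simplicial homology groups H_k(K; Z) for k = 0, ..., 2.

H_0 ≅ Z,  H_1 = 0,  H_2 ≅ Z.

Take the total order A < B < D < E < F on the vertex set. Then K (dimension 2) consists of the simplices:

  0-simplices (5): A, B, D, E, F
  1-simplices (9): AB, AD, AE, AF, BD, BE, BF, DE, DF
  2-simplices (6): ABE, ABF, ADE, ADF, BDE, BDF

so the chain groups are C_0 ≅ Z^5, C_1 ≅ Z^9, C_2 ≅ Z^6.

Boundary ∂_1: C_1 → C_0 maps an edge to its endpoints' difference, ∂[p,q] = q − p. For instance
  ∂DE = E − D.
The 5×9 boundary matrix has rank 4 and Smith normal form diag(1,1,1,1).

The boundary map ∂_2: C_2 → C_1 sends each 2-simplex [p,q,r] to [q,r] − [p,r] + [p,q]. For instance
  ∂BDE = DE − BE + BD,
  ∂BDF = DF − BF + BD.
The resulting 9×6 matrix has rank 5, and its Smith normal form has invariant factors (1,1,1,1,1).

Computing H_k = (kernel of ∂_k) / (image of ∂_{k+1}):

  H_0: rank C_0 − rank ∂_1 = 5 − 4 = 1, and the invariant factors of ∂_1 are all 1, so H_0 ≅ Z.
  H_1: rank ker ∂_1 − rank ∂_2 = (9 − 4) − 5 = 0, and the invariant factors of ∂_2 are all 1, so H_1 ≅ 0.
  H_2: rank ker ∂_2 − rank ∂_3 = (6 − 5) − 0 = 1, and there is no ∂_3, so H_2 ≅ Z.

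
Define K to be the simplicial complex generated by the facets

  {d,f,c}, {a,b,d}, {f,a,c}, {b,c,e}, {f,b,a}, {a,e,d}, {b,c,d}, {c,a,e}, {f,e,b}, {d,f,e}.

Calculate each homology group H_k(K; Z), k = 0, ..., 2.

H_0 ≅ Z,  H_1 ≅ Z/2,  H_2 = 0.

We work with the vertex ordering a < b < c < d < e < f. The simplices of K, each written with vertices in increasing order, are:

  0-simplices (6): a, b, c, d, e, f
  1-simplices (15): ab, ac, ad, ae, af, bc, bd, be, bf, cd, ce, cf, de, df, ef
  2-simplices (10): abd, abf, ace, acf, ade, bcd, bce, bef, cdf, def

giving chain groups C_0 ≅ Z^6, C_1 ≅ Z^15, C_2 ≅ Z^10.

∂_1: C_1 → C_0 sends each edge [p,q] (with p < q) to q − p.
The 6×15 boundary matrix has rank 5 and Smith normal form diag(1,1,1,1,1).

The boundary map ∂_2: C_2 → C_1 maps a triangle to the signed sum of its edges. For instance
  ∂ace = ce − ae + ac,
  ∂bef = ef − bf + be.
The resulting 15×10 matrix has rank 10, and its Smith normal form has invariant factors (1,1,1,1,1,1,1,1,1,2).

Computing H_k = (kernel of ∂_k) / (image of ∂_{k+1}):

  H_0: rank C_0 − rank ∂_1 = 6 − 5 = 1, and the invariant factors of ∂_1 are all 1, so H_0 ≅ Z.
  H_1: rank ker ∂_1 − rank ∂_2 = (15 − 5) − 10 = 0, and ∂_2 has invariant factor 2 > 1, so H_1 ≅ Z/2.
  H_2: rank ker ∂_2 − rank ∂_3 = (10 − 10) − 0 = 0, and there is no ∂_3, so H_2 ≅ 0.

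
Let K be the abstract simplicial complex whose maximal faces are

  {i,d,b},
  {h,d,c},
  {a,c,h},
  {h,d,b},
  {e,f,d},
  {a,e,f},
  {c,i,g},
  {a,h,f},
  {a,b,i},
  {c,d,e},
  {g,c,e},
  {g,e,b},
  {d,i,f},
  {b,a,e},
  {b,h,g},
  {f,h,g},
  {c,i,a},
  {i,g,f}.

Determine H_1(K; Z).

Take the total order a < b < c < d < e < f < g < h < i on the vertex set. Then K (dimension 2) consists of the simplices:

  0-simplices (9): a, b, c, d, e, f, g, h, i
  1-simplices (27): ab, ac, ae, af, ah, ai, bd, be, bg, bh, bi, cd, ce, cg, ch, ci, de, df, dh, di, ef, eg, fg, fh, fi, gh, gi
  2-simplices (18): abe, abi, ach, aci, aef, afh, bdh, bdi, beg, bgh, cde, cdh, ceg, cgi, def, dfi, fgh, fgi

giving chain groups C_0 ≅ Z^9, C_1 ≅ Z^27, C_2 ≅ Z^18.

∂_1: C_1 → C_0 maps an edge to its endpoints' difference, ∂[p,q] = q − p. For instance
  ∂bd = d − b.
As a 9×27 matrix over Z this has rank 8, with invariant factors (1,1,1,1,1,1,1,1).

Boundary ∂_2: C_2 → C_1 sends each 2-simplex [p,q,r] to [q,r] − [p,r] + [p,q]. For instance
  ∂bdh = dh − bh + bd,
  ∂def = ef − df + de.
The 27×18 boundary matrix has rank 17 and Smith normal form diag(1,1,1,1,1,1,1,1,1,1,1,1,1,1,1,1,1).

Computing H_k = (kernel of ∂_k) / (image of ∂_{k+1}):

  H_1: rank ker ∂_1 − rank ∂_2 = (27 − 8) − 17 = 2, and the invariant factors of ∂_2 are all 1, so H_1 ≅ Z^2.

H_1 ≅ Z^2.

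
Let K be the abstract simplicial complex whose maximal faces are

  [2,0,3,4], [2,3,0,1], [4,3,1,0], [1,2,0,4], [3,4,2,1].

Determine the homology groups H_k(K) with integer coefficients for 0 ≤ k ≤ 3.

H_0 = Z,  H_1 = 0,  H_2 = 0,  H_3 = Z.

Fix the vertex order 0 < 1 < 2 < 3 < 4 and write every simplex with vertices in increasing order. Then dim K = 3 and the simplices of K are:

  0-simplices (5): [0], [1], [2], [3], [4]
  1-simplices (10): [0,1], [0,2], [0,3], [0,4], [1,2], [1,3], [1,4], [2,3], [2,4], [3,4]
  2-simplices (10): [0,1,2], [0,1,3], [0,1,4], [0,2,3], [0,2,4], [0,3,4], [1,2,3], [1,2,4], [1,3,4], [2,3,4]
  3-simplices (5): [0,1,2,3], [0,1,2,4], [0,1,3,4], [0,2,3,4], [1,2,3,4]

so the chain groups are C_0 ≅ Z^5, C_1 ≅ Z^10, C_2 ≅ Z^10, C_3 ≅ Z^5.

Boundary ∂_1: C_1 → C_0 is given by ∂[p,q] = [q] − [p].
The 5×10 boundary matrix has rank 4 and Smith normal form diag(1,1,1,1).

Boundary ∂_2: C_2 → C_1 sends each 2-simplex [p,q,r] to [q,r] − [p,r] + [p,q]. For instance
  ∂[2,3,4] = [3,4] − [2,4] + [2,3],
  ∂[0,2,3] = [2,3] − [0,3] + [0,2].
This gives a 10×10 integer matrix of rank 6; reducing to Smith normal form yields diagonal entries (1,1,1,1,1,1).

Boundary ∂_3: C_3 → C_2 sends each 3-simplex σ to the alternating sum Σ_i (−1)^i (σ with its i-th vertex removed). For instance
  ∂[0,2,3,4] = [2,3,4] − [0,3,4] + [0,2,4] − [0,2,3],
  ∂[0,1,3,4] = [1,3,4] − [0,3,4] + [0,1,4] − [0,1,3].
As a 10×5 matrix over Z this has rank 4, with invariant factors (1,1,1,1).

Computing H_k = (kernel of ∂_k) / (image of ∂_{k+1}):

  H_0: rank C_0 − rank ∂_1 = 5 − 4 = 1, and the invariant factors of ∂_1 are all 1, so H_0 ≅ Z.
  H_1: rank ker ∂_1 − rank ∂_2 = (10 − 4) − 6 = 0, and the invariant factors of ∂_2 are all 1, so H_1 ≅ 0.
  H_2: rank ker ∂_2 − rank ∂_3 = (10 − 6) − 4 = 0, and the invariant factors of ∂_3 are all 1, so H_2 ≅ 0.
  H_3: rank ker ∂_3 − rank ∂_4 = (5 − 4) − 0 = 1, and there is no ∂_4, so H_3 ≅ Z.

As a check, the Euler characteristic is 5 − 10 + 10 − 5 = 0, which agrees with 1 − 0 + 0 − 1 = 0.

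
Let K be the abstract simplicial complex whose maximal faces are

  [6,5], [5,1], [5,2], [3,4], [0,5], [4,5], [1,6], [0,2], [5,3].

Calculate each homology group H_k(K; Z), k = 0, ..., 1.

H_0 = Z,  H_1 = Z^3.

Take the total order 0 < 1 < 2 < 3 < 4 < 5 < 6 on the vertex set. Then K (dimension 1) consists of the simplices:

  0-simplices (7): [0], [1], [2], [3], [4], [5], [6]
  1-simplices (9): [0,2], [0,5], [1,5], [1,6], [2,5], [3,4], [3,5], [4,5], [5,6]

Hence C_0 ≅ Z^7, C_1 ≅ Z^9.

Boundary ∂_1: C_1 → C_0 sends each edge [p,q] (with p < q) to q − p.
The resulting 7×9 matrix has rank 6, and its Smith normal form has invariant factors (1,1,1,1,1,1).

Computing H_k = (kernel of ∂_k) / (image of ∂_{k+1}):

  H_0: rank C_0 − rank ∂_1 = 7 − 6 = 1, and the invariant factors of ∂_1 are all 1, so H_0 = Z.
  H_1: rank ker ∂_1 − rank ∂_2 = (9 − 6) − 0 = 3, and there is no ∂_2, so H_1 = Z^3.

As a check, the Euler characteristic is 7 − 9 = -2, which agrees with 1 − 3 = -2.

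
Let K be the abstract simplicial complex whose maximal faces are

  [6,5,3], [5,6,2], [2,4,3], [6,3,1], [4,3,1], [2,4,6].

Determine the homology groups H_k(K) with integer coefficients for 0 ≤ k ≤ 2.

H_0 ≅ Z,  H_1 ≅ Z,  H_2 = 0.

K has 6 vertices, 12 edges, 6 triangles.
rank ∂_0 = 0, rank ∂_1 = 5 ⇒ b_0 = 6 − 0 − 5 = 1; all invariant factors of ∂_1 are 1 so no torsion. So H_0 ≅ Z.
rank ∂_1 = 5, rank ∂_2 = 6 ⇒ b_1 = 12 − 5 − 6 = 1; all invariant factors of ∂_2 are 1 so no torsion. So H_1 ≅ Z.
rank ∂_2 = 6, rank ∂_3 = 0 ⇒ b_2 = 6 − 6 − 0 = 0. So H_2 ≅ 0.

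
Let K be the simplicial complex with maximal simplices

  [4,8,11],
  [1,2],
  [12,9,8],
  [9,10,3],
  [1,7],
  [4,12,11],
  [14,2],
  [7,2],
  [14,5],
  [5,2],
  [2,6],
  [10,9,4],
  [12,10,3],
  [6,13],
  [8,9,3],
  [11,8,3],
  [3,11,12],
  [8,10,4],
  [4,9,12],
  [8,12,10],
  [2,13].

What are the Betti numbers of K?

b_0 = 2, b_1 = 3, b_2 = 0.

K has 14 vertices, 27 edges, 12 triangles.
rank ∂_0 = 0, rank ∂_1 = 12 ⇒ b_0 = 14 − 0 − 12 = 2; all invariant factors of ∂_1 are 1 so no torsion. So H_0 = Z^2.
rank ∂_1 = 12, rank ∂_2 = 12 ⇒ b_1 = 27 − 12 − 12 = 3; ∂_2 has invariant factor(s) [2] giving torsion. So H_1 = Z^3 ⊕ Z/2Z.
rank ∂_2 = 12, rank ∂_3 = 0 ⇒ b_2 = 12 − 12 − 0 = 0. So H_2 = 0.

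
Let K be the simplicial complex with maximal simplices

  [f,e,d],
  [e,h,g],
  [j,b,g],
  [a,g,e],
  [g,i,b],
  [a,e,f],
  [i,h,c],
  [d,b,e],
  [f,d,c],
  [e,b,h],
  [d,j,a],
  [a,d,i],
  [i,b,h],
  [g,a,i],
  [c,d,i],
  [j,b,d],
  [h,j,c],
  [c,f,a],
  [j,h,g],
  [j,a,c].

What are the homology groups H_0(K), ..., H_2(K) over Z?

Order the vertices as a < b < c < d < e < f < g < h < i < j. Listing each simplex with vertices in this order, K has dimension 2 with simplices:

  0-simplices (10): a, b, c, d, e, f, g, h, i, j
  1-simplices (30): ac, ad, ae, af, ag, ai, aj, bd, be, bg, bh, bi, bj, cd, cf, ch, ci, cj, de, df, di, dj, ef, eg, eh, gh, gi, gj, hi, hj
  2-simplices (20): acf, acj, adi, adj, aef, aeg, agi, bde, bdj, beh, bgi, bgj, bhi, cdf, cdi, chi, chj, def, egh, ghj

Hence C_0 ≅ Z^10, C_1 ≅ Z^30, C_2 ≅ Z^20.

The boundary map ∂_1: C_1 → C_0 maps an edge to its endpoints' difference, ∂[p,q] = q − p. For instance
  ∂eg = g − e.
The 10×30 boundary matrix has rank 9 and Smith normal form diag(1,1,1,1,1,1,1,1,1).

∂_2: C_2 → C_1 acts by ∂[p,q,r] = [q,r] − [p,r] + [p,q]. For instance
  ∂chi = hi − ci + ch,
  ∂cdi = di − ci + cd.
This gives a 30×20 integer matrix of rank 20; reducing to Smith normal form yields diagonal entries (1,1,1,1,1,1,1,1,1,1,1,1,1,1,1,1,1,1,1,2).

Reading off H_k = ker ∂_k / im ∂_{k+1}:

  H_0: rank C_0 − rank ∂_1 = 10 − 9 = 1, and the invariant factors of ∂_1 are all 1, so H_0 ≅ Z.
  H_1: rank ker ∂_1 − rank ∂_2 = (30 − 9) − 20 = 1, and ∂_2 has invariant factor 2 > 1, so H_1 ≅ Z × Z/2.
  H_2: rank ker ∂_2 − rank ∂_3 = (20 − 20) − 0 = 0, and there is no ∂_3, so H_2 ≅ 0.

As a check, the Euler characteristic is 10 − 30 + 20 = 0, which agrees with 1 − 1 + 0 = 0.

H_0 = Z,  H_1 = Z × Z/2,  H_2 = 0.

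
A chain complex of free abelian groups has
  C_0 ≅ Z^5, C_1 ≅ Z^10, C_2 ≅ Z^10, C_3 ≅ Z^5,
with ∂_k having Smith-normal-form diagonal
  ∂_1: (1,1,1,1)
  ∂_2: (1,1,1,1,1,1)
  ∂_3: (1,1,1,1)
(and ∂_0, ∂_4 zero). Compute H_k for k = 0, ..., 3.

H_0: b_0 = 5 − 0 − 4 = 1; torsion from ∂_1 factors > 1: none. So H_0 = Z.
H_1: b_1 = 10 − 4 − 6 = 0; torsion from ∂_2 factors > 1: none. So H_1 = 0.
H_2: b_2 = 10 − 6 − 4 = 0; torsion from ∂_3 factors > 1: none. So H_2 = 0.
H_3: b_3 = 5 − 4 − 0 = 1; torsion from ∂_4 factors > 1: none. So H_3 = Z.

H_0 = Z,  H_1 = 0,  H_2 = 0,  H_3 = Z.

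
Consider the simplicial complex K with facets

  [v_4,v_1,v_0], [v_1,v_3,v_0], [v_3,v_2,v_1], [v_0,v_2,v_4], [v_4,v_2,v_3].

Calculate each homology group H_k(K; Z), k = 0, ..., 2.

H_0 = Z,  H_1 = Z,  H_2 = 0.

Order the vertices as v_0 < v_1 < v_2 < v_3 < v_4. Listing each simplex with vertices in this order, K has dimension 2 with simplices:

  0-simplices (5): [v_0], [v_1], [v_2], [v_3], [v_4]
  1-simplices (10): [v_0,v_1], [v_0,v_2], [v_0,v_3], [v_0,v_4], [v_1,v_2], [v_1,v_3], [v_1,v_4], [v_2,v_3], [v_2,v_4], [v_3,v_4]
  2-simplices (5): [v_0,v_1,v_3], [v_0,v_1,v_4], [v_0,v_2,v_4], [v_1,v_2,v_3], [v_2,v_3,v_4]

Hence C_0 ≅ Z^5, C_1 ≅ Z^10, C_2 ≅ Z^5.

∂_1: C_1 → C_0 sends each edge [p,q] (with p < q) to q − p. For instance
  ∂[v_2,v_4] = [v_4] − [v_2].
The resulting 5×10 matrix has rank 4, and its Smith normal form has invariant factors (1,1,1,1).

∂_2: C_2 → C_1 maps a triangle to the signed sum of its edges. For instance
  ∂[v_0,v_1,v_3] = [v_1,v_3] − [v_0,v_3] + [v_0,v_1],
  ∂[v_1,v_2,v_3] = [v_2,v_3] − [v_1,v_3] + [v_1,v_2].
This gives a 10×5 integer matrix of rank 5; reducing to Smith normal form yields diagonal entries (1,1,1,1,1).

Computing H_k = (kernel of ∂_k) / (image of ∂_{k+1}):

  H_0: rank C_0 − rank ∂_1 = 5 − 4 = 1, and the invariant factors of ∂_1 are all 1, so H_0 ≅ Z.
  H_1: rank ker ∂_1 − rank ∂_2 = (10 − 4) − 5 = 1, and the invariant factors of ∂_2 are all 1, so H_1 ≅ Z.
  H_2: rank ker ∂_2 − rank ∂_3 = (5 − 5) − 0 = 0, and there is no ∂_3, so H_2 ≅ 0.

As a check, the Euler characteristic is 5 − 10 + 5 = 0, which agrees with 1 − 1 + 0 = 0.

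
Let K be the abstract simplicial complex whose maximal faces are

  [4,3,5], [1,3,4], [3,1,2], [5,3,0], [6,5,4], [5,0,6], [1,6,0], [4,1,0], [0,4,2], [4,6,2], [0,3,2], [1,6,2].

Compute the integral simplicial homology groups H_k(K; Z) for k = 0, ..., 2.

K has 7 vertices, 18 edges, 12 triangles.
rank ∂_0 = 0, rank ∂_1 = 6 ⇒ b_0 = 7 − 0 − 6 = 1; all invariant factors of ∂_1 are 1 so no torsion. So H_0 ≅ Z.
rank ∂_1 = 6, rank ∂_2 = 12 ⇒ b_1 = 18 − 6 − 12 = 0; ∂_2 has invariant factor(s) [2] giving torsion. So H_1 ≅ Z/2.
rank ∂_2 = 12, rank ∂_3 = 0 ⇒ b_2 = 12 − 12 − 0 = 0. So H_2 ≅ 0.

H_0 ≅ Z,  H_1 ≅ Z/2,  H_2 = 0.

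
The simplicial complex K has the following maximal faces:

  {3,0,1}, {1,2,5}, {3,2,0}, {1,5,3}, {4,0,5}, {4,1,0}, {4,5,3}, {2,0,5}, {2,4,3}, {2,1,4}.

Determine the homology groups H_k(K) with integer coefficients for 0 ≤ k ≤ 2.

Order the vertices as 0 < 1 < 2 < 3 < 4 < 5. Listing each simplex with vertices in this order, K has dimension 2 with simplices:

  0-simplices (6): [0], [1], [2], [3], [4], [5]
  1-simplices (15): [0,1], [0,2], [0,3], [0,4], [0,5], [1,2], [1,3], [1,4], [1,5], [2,3], [2,4], [2,5], [3,4], [3,5], [4,5]
  2-simplices (10): [0,1,3], [0,1,4], [0,2,3], [0,2,5], [0,4,5], [1,2,4], [1,2,5], [1,3,5], [2,3,4], [3,4,5]

so the chain groups are C_0 ≅ Z^6, C_1 ≅ Z^15, C_2 ≅ Z^10.

The boundary map ∂_1: C_1 → C_0 sends each edge [p,q] (with p < q) to q − p. For instance
  ∂[4,5] = [5] − [4].
The resulting 6×15 matrix has rank 5, and its Smith normal form has invariant factors (1,1,1,1,1).

∂_2: C_2 → C_1 sends each 2-simplex [p,q,r] to [q,r] − [p,r] + [p,q]. For instance
  ∂[0,2,3] = [2,3] − [0,3] + [0,2],
  ∂[0,4,5] = [4,5] − [0,5] + [0,4].
As a 15×10 matrix over Z this has rank 10, with invariant factors (1,1,1,1,1,1,1,1,1,2).

Now H_k = ker ∂_k / im ∂_{k+1}, so:

  H_0: rank C_0 − rank ∂_1 = 6 − 5 = 1, and the invariant factors of ∂_1 are all 1, so H_0 = Z.
  H_1: rank ker ∂_1 − rank ∂_2 = (15 − 5) − 10 = 0, and ∂_2 has invariant factor 2 > 1, so H_1 = Z_2.
  H_2: rank ker ∂_2 − rank ∂_3 = (10 − 10) − 0 = 0, and there is no ∂_3, so H_2 = 0.

H_0 = Z,  H_1 = Z_2,  H_2 = 0.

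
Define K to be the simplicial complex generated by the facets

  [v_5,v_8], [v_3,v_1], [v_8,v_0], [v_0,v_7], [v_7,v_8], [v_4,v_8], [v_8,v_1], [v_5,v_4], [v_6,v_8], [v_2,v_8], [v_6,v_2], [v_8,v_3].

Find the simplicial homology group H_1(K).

Fix the vertex order v_0 < v_1 < v_2 < v_3 < v_4 < v_5 < v_6 < v_7 < v_8 and write every simplex with vertices in increasing order. Then dim K = 1 and the simplices of K are:

  0-simplices (9): [v_0], [v_1], [v_2], [v_3], [v_4], [v_5], [v_6], [v_7], [v_8]
  1-simplices (12): [v_0,v_7], [v_0,v_8], [v_1,v_3], [v_1,v_8], [v_2,v_6], [v_2,v_8], [v_3,v_8], [v_4,v_5], [v_4,v_8], [v_5,v_8], [v_6,v_8], [v_7,v_8]

Hence C_0 ≅ Z^9, C_1 ≅ Z^12.

The boundary map ∂_1: C_1 → C_0 is given by ∂[p,q] = [q] − [p]. For instance
  ∂[v_0,v_7] = [v_7] − [v_0].
This gives a 9×12 integer matrix of rank 8; reducing to Smith normal form yields diagonal entries (1,1,1,1,1,1,1,1).

Computing H_k = (kernel of ∂_k) / (image of ∂_{k+1}):

  H_1: rank ker ∂_1 − rank ∂_2 = (12 − 8) − 0 = 4, and there is no ∂_2, so H_1 ≅ Z^4.

(K is a triangulation of a wedge of 4 circles.)

H_1 ≅ Z^4.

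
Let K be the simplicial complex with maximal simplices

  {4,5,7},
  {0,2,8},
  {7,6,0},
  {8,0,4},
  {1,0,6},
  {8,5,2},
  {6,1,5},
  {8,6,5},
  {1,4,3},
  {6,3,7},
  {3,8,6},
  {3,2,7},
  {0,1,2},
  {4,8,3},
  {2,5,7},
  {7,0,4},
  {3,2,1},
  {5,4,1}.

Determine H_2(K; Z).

Order the vertices as 0 < 1 < 2 < 3 < 4 < 5 < 6 < 7 < 8. Listing each simplex with vertices in this order, K has dimension 2 with simplices:

  0-simplices (9): [0], [1], [2], [3], [4], [5], [6], [7], [8]
  1-simplices (27): (27 of them)
  2-simplices (18): [0,1,2], [0,1,6], [0,2,8], [0,4,7], [0,4,8], [0,6,7], [1,2,3], [1,3,4], [1,4,5], [1,5,6], [2,3,7], [2,5,7], [2,5,8], [3,4,8], [3,6,7], [3,6,8], [4,5,7], [5,6,8]

giving chain groups C_0 ≅ Z^9, C_1 ≅ Z^27, C_2 ≅ Z^18.

∂_1: C_1 → C_0 is given by ∂[p,q] = [q] − [p].
As a 9×27 matrix over Z this has rank 8, with invariant factors (1,1,1,1,1,1,1,1).

The boundary map ∂_2: C_2 → C_1 sends each 2-simplex [p,q,r] to [q,r] − [p,r] + [p,q]. For instance
  ∂[0,1,2] = [1,2] − [0,2] + [0,1],
  ∂[3,6,8] = [6,8] − [3,8] + [3,6].
The 27×18 boundary matrix has rank 17 and Smith normal form diag(1,1,1,1,1,1,1,1,1,1,1,1,1,1,1,1,1).

Computing H_k = (kernel of ∂_k) / (image of ∂_{k+1}):

  H_2: rank ker ∂_2 − rank ∂_3 = (18 − 17) − 0 = 1, and there is no ∂_3, so H_2 = Z.

H_2 ≅ Z.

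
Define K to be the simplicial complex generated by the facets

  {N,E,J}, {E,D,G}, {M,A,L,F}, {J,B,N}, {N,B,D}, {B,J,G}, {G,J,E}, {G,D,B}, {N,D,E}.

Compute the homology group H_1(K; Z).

Order the vertices as A < B < D < E < F < G < J < L < M < N. Listing each simplex with vertices in this order, K has dimension 3 with simplices:

  0-simplices (10): A, B, D, E, F, G, J, L, M, N
  1-simplices (18): AF, AL, AM, BD, BG, BJ, BN, DE, DG, DN, EG, EJ, EN, FL, FM, GJ, JN, LM
  2-simplices (12): AFL, AFM, ALM, BDG, BDN, BGJ, BJN, DEG, DEN, EGJ, EJN, FLM
  3-simplices (1): AFLM

giving chain groups C_0 ≅ Z^10, C_1 ≅ Z^18, C_2 ≅ Z^12, C_3 ≅ Z^1.

The boundary map ∂_1: C_1 → C_0 sends each edge [p,q] (with p < q) to q − p. For instance
  ∂BG = G − B.
The 10×18 boundary matrix has rank 8 and Smith normal form diag(1,1,1,1,1,1,1,1).

The boundary map ∂_2: C_2 → C_1 maps a triangle to the signed sum of its edges. For instance
  ∂FLM = LM − FM + FL,
  ∂BDN = DN − BN + BD.
As a 18×12 matrix over Z this has rank 10, with invariant factors (1,1,1,1,1,1,1,1,1,1).

∂_3: C_3 → C_2 sends each 3-simplex σ to the alternating sum Σ_i (−1)^i (σ with its i-th vertex removed). For instance
  ∂AFLM = FLM − ALM + AFM − AFL.
The resulting 12×1 matrix has rank 1, and its Smith normal form has invariant factors (1).

From H_k ≅ ker(∂_k) / im(∂_{k+1}) we obtain:

  H_1: rank ker ∂_1 − rank ∂_2 = (18 − 8) − 10 = 0, and the invariant factors of ∂_2 are all 1, so H_1 = 0.

H_1 ≅ 0.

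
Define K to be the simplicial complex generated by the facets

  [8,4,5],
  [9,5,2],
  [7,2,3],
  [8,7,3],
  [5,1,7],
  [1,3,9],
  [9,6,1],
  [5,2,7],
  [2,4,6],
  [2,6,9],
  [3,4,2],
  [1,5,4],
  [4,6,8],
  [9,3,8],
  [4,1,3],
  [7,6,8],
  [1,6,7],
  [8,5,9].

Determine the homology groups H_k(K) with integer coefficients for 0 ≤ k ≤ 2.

H_0 ≅ Z,  H_1 ≅ Z^2,  H_2 ≅ Z.

K has 9 vertices, 27 edges, 18 triangles.
rank ∂_0 = 0, rank ∂_1 = 8 ⇒ b_0 = 9 − 0 − 8 = 1; all invariant factors of ∂_1 are 1 so no torsion. So H_0 = Z.
rank ∂_1 = 8, rank ∂_2 = 17 ⇒ b_1 = 27 − 8 − 17 = 2; all invariant factors of ∂_2 are 1 so no torsion. So H_1 = Z^2.
rank ∂_2 = 17, rank ∂_3 = 0 ⇒ b_2 = 18 − 17 − 0 = 1. So H_2 = Z.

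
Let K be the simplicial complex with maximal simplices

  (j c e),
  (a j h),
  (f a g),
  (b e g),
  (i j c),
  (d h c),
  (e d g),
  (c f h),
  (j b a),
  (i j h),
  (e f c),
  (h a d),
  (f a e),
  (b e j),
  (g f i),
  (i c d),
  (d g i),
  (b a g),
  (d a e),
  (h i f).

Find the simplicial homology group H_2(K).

Order the vertices as a < b < c < d < e < f < g < h < i < j. Listing each simplex with vertices in this order, K has dimension 2 with simplices:

  0-simplices (10): a, b, c, d, e, f, g, h, i, j
  1-simplices (30): ab, ad, ae, af, ag, ah, aj, be, bg, bj, cd, ce, cf, ch, ci, cj, de, dg, dh, di, ef, eg, ej, fg, fh, fi, gi, hi, hj, ij
  2-simplices (20): abg, abj, ade, adh, aef, afg, ahj, beg, bej, cdh, cdi, cef, cej, cfh, cij, deg, dgi, fgi, fhi, hij

Hence C_0 ≅ Z^10, C_1 ≅ Z^30, C_2 ≅ Z^20.

Boundary ∂_1: C_1 → C_0 sends each edge [p,q] (with p < q) to q − p. For instance
  ∂ij = j − i.
The resulting 10×30 matrix has rank 9, and its Smith normal form has invariant factors (1,1,1,1,1,1,1,1,1).

Boundary ∂_2: C_2 → C_1 acts by ∂[p,q,r] = [q,r] − [p,r] + [p,q]. For instance
  ∂deg = eg − dg + de,
  ∂beg = eg − bg + be.
As a 30×20 matrix over Z this has rank 20, with invariant factors (1,1,1,1,1,1,1,1,1,1,1,1,1,1,1,1,1,1,1,2).

Now H_k = ker ∂_k / im ∂_{k+1}, so:

  H_2: rank ker ∂_2 − rank ∂_3 = (20 − 20) − 0 = 0, and there is no ∂_3, so H_2 = 0.

H_2 ≅ 0.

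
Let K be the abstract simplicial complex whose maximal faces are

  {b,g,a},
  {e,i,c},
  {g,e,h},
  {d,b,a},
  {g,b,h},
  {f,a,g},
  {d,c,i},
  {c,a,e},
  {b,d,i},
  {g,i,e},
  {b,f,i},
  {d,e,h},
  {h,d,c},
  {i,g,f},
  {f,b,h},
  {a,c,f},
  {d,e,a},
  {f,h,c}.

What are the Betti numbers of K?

b_0 = 1, b_1 = 1, b_2 = 0.

We work with the vertex ordering a < b < c < d < e < f < g < h < i. The simplices of K, each written with vertices in increasing order, are:

  0-simplices (9): a, b, c, d, e, f, g, h, i
  1-simplices (27): ab, ac, ad, ae, af, ag, bd, bf, bg, bh, bi, cd, ce, cf, ch, ci, de, dh, di, eg, eh, ei, fg, fh, fi, gh, gi
  2-simplices (18): abd, abg, ace, acf, ade, afg, bdi, bfh, bfi, bgh, cdh, cdi, cei, cfh, deh, egh, egi, fgi

Hence C_0 ≅ Z^9, C_1 ≅ Z^27, C_2 ≅ Z^18.

Boundary ∂_1: C_1 → C_0 sends each edge [p,q] (with p < q) to q − p. For instance
  ∂fi = i − f.
The resulting 9×27 matrix has rank 8, and its Smith normal form has invariant factors (1,1,1,1,1,1,1,1).

Boundary ∂_2: C_2 → C_1 acts by ∂[p,q,r] = [q,r] − [p,r] + [p,q]. For instance
  ∂deh = eh − dh + de,
  ∂fgi = gi − fi + fg.
As a 27×18 matrix over Z this has rank 18, with invariant factors (1,1,1,1,1,1,1,1,1,1,1,1,1,1,1,1,1,2).

Now H_k = ker ∂_k / im ∂_{k+1}, so:

  H_0: rank C_0 − rank ∂_1 = 9 − 8 = 1, and the invariant factors of ∂_1 are all 1, so H_0 ≅ Z.
  H_1: rank ker ∂_1 − rank ∂_2 = (27 − 8) − 18 = 1, and ∂_2 has invariant factor 2 > 1, so H_1 ≅ Z ⊕ Z/2.
  H_2: rank ker ∂_2 − rank ∂_3 = (18 − 18) − 0 = 0, and there is no ∂_3, so H_2 ≅ 0.

Hence the Betti numbers are b_0 = 1, b_1 = 1, b_2 = 0.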